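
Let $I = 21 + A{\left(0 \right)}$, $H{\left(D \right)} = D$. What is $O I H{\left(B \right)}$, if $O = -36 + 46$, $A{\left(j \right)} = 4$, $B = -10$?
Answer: $-2500$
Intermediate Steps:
$I = 25$ ($I = 21 + 4 = 25$)
$O = 10$
$O I H{\left(B \right)} = 10 \cdot 25 \left(-10\right) = 250 \left(-10\right) = -2500$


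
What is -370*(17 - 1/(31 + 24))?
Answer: -69116/11 ≈ -6283.3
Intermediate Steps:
-370*(17 - 1/(31 + 24)) = -370*(17 - 1/55) = -370*934/55 = -69116/11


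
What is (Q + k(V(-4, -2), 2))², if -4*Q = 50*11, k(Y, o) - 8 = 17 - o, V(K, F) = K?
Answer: 52441/4 ≈ 13110.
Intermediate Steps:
k(Y, o) = 25 - o (k(Y, o) = 8 + (17 - o) = 25 - o)
Q = -275/2 (Q = -25*11/2 = -¼*550 = -275/2 ≈ -137.50)
(Q + k(V(-4, -2), 2))² = (-275/2 + (25 - 1*2))² = (-275/2 + (25 - 2))² = (-275/2 + 23)² = (-229/2)² = 52441/4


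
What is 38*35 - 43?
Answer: 1287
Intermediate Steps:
38*35 - 43 = 1330 - 43 = 1287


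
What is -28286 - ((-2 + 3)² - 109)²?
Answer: -39950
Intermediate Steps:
-28286 - ((-2 + 3)² - 109)² = -28286 - (1² - 109)² = -28286 - (1 - 109)² = -28286 - 1*(-108)² = -28286 - 1*11664 = -28286 - 11664 = -39950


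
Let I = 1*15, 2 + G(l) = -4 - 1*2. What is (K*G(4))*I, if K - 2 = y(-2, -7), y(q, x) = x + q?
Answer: 840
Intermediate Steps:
G(l) = -8 (G(l) = -2 + (-4 - 1*2) = -2 + (-4 - 2) = -2 - 6 = -8)
y(q, x) = q + x
I = 15
K = -7 (K = 2 + (-2 - 7) = 2 - 9 = -7)
(K*G(4))*I = -7*(-8)*15 = 56*15 = 840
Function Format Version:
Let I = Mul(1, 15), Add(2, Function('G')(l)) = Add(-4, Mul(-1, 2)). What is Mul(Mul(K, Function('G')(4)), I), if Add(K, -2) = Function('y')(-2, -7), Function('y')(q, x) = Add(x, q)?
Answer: 840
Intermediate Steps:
Function('G')(l) = -8 (Function('G')(l) = Add(-2, Add(-4, Mul(-1, 2))) = Add(-2, Add(-4, -2)) = Add(-2, -6) = -8)
Function('y')(q, x) = Add(q, x)
I = 15
K = -7 (K = Add(2, Add(-2, -7)) = Add(2, -9) = -7)
Mul(Mul(K, Function('G')(4)), I) = Mul(Mul(-7, -8), 15) = Mul(56, 15) = 840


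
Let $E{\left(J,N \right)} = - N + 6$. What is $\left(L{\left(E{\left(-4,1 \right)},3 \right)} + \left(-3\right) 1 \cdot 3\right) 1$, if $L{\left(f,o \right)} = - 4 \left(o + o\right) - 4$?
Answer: $-37$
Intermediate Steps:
$E{\left(J,N \right)} = 6 - N$
$L{\left(f,o \right)} = -4 - 8 o$ ($L{\left(f,o \right)} = - 4 \cdot 2 o - 4 = - 8 o - 4 = -4 - 8 o$)
$\left(L{\left(E{\left(-4,1 \right)},3 \right)} + \left(-3\right) 1 \cdot 3\right) 1 = \left(\left(-4 - 24\right) + \left(-3\right) 1 \cdot 3\right) 1 = \left(\left(-4 - 24\right) - 9\right) 1 = \left(-28 - 9\right) 1 = \left(-37\right) 1 = -37$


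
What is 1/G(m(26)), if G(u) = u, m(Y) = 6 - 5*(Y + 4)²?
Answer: -1/4494 ≈ -0.00022252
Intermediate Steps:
m(Y) = 6 - 5*(4 + Y)²
1/G(m(26)) = 1/(6 - 5*(4 + 26)²) = 1/(6 - 5*30²) = 1/(6 - 5*900) = 1/(6 - 4500) = 1/(-4494) = -1/4494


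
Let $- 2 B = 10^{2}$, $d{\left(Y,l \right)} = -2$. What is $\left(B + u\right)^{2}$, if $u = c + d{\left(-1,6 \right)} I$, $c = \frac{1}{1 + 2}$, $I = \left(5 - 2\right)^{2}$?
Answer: $\frac{41209}{9} \approx 4578.8$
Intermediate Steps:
$I = 9$ ($I = 3^{2} = 9$)
$B = -50$ ($B = - \frac{10^{2}}{2} = \left(- \frac{1}{2}\right) 100 = -50$)
$c = \frac{1}{3} \approx 0.33333$
$u = - \frac{53}{3}$ ($u = \frac{1}{3} - 18 = - \frac{53}{3} \approx -17.667$)
$\left(B + u\right)^{2} = \left(-50 - \frac{53}{3}\right)^{2} = \left(- \frac{203}{3}\right)^{2} = \frac{41209}{9}$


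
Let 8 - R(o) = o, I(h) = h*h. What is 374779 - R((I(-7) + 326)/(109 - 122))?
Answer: 4871648/13 ≈ 3.7474e+5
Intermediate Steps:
I(h) = h**2
R(o) = 8 - o
374779 - R((I(-7) + 326)/(109 - 122)) = 374779 - (8 - ((-7)**2 + 326)/(109 - 122)) = 374779 - (8 - (49 + 326)/(-13)) = 374779 - (8 - 375*(-1)/13) = 374779 - (8 - 1*(-375/13)) = 374779 - (8 + 375/13) = 374779 - 1*479/13 = 374779 - 479/13 = 4871648/13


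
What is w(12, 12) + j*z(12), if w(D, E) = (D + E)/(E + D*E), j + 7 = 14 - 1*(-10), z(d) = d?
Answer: 2654/13 ≈ 204.15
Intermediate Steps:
j = 17 (j = -7 + (14 - 1*(-10)) = -7 + (14 + 10) = -7 + 24 = 17)
w(D, E) = (D + E)/(E + D*E)
w(12, 12) + j*z(12) = (12 + 12)/(12*(1 + 12)) + 17*12 = (1/12)*24/13 + 204 = (1/12)*(1/13)*24 + 204 = 2/13 + 204 = 2654/13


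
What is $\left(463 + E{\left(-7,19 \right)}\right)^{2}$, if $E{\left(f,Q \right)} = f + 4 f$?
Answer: $183184$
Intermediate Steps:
$E{\left(f,Q \right)} = 5 f$
$\left(463 + E{\left(-7,19 \right)}\right)^{2} = \left(463 + 5 \left(-7\right)\right)^{2} = \left(463 - 35\right)^{2} = 428^{2} = 183184$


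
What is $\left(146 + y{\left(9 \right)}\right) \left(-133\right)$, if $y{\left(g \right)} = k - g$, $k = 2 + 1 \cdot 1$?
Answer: $-18620$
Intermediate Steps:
$k = 3$ ($k = 2 + 1 = 3$)
$y{\left(g \right)} = 3 - g$
$\left(146 + y{\left(9 \right)}\right) \left(-133\right) = \left(146 + \left(3 - 9\right)\right) \left(-133\right) = \left(146 - 6\right) \left(-133\right) = 140 \left(-133\right) = -18620$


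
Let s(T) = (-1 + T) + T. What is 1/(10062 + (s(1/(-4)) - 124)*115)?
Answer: -2/8741 ≈ -0.00022881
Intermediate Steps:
s(T) = -1 + 2*T
1/(10062 + (s(1/(-4)) - 124)*115) = 1/(10062 + ((-1 + 2/(-4)) - 124)*115) = 1/(10062 + ((-1 + 2*(-¼)) - 124)*115) = 1/(10062 + ((-1 - ½) - 124)*115) = 1/(10062 + (-3/2 - 124)*115) = 1/(10062 - 251/2*115) = 1/(10062 - 28865/2) = 1/(-8741/2) = -2/8741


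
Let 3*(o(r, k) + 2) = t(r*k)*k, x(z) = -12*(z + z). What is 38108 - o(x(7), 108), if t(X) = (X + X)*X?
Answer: -23702702882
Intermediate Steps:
x(z) = -24*z
t(X) = 2*X² (t(X) = (2*X)*X = 2*X²)
o(r, k) = -2 + 2*k³*r²/3 (o(r, k) = -2 + ((2*(r*k)²)*k)/3 = -2 + ((2*(k*r)²)*k)/3 = -2 + ((2*(k²*r²))*k)/3 = -2 + ((2*k²*r²)*k)/3 = -2 + (2*k³*r²)/3 = -2 + 2*k³*r²/3)
38108 - o(x(7), 108) = 38108 - (-2 + (⅔)*108³*(-24*7)²) = 38108 - (-2 + (⅔)*1259712*(-168)²) = 38108 - (-2 + (⅔)*1259712*28224) = 38108 - (-2 + 23702740992) = 38108 - 1*23702740990 = 38108 - 23702740990 = -23702702882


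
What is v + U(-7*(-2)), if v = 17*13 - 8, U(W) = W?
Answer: 227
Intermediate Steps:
v = 213 (v = 221 - 8 = 213)
v + U(-7*(-2)) = 213 - 7*(-2) = 213 + 14 = 227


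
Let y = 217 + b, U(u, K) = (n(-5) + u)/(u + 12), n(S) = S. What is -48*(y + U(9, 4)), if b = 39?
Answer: -86080/7 ≈ -12297.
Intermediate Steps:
U(u, K) = (-5 + u)/(12 + u) (U(u, K) = (-5 + u)/(u + 12) = (-5 + u)/(12 + u))
y = 256 (y = 217 + 39 = 256)
-48*(y + U(9, 4)) = -48*(256 + (-5 + 9)/(12 + 9)) = -48*(256 + 4/21) = -48*5380/21 = -86080/7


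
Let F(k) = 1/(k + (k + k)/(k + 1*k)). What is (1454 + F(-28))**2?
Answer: 1541112049/729 ≈ 2.1140e+6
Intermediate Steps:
F(k) = 1/(1 + k) (F(k) = 1/(k + (2*k)/(k + k)) = 1/(k + (2*k)/((2*k))) = 1/(k + (2*k)*(1/(2*k))) = 1/(k + 1) = 1/(1 + k))
(1454 + F(-28))**2 = (1454 + 1/(1 - 28))**2 = (1454 + 1/(-27))**2 = (1454 - 1/27)**2 = (39257/27)**2 = 1541112049/729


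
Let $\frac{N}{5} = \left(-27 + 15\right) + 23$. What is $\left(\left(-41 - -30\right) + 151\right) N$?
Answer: $7700$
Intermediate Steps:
$N = 55$ ($N = 5 \left(\left(-27 + 15\right) + 23\right) = 5 \left(-12 + 23\right) = 5 \cdot 11 = 55$)
$\left(\left(-41 - -30\right) + 151\right) N = \left(\left(-41 - -30\right) + 151\right) 55 = \left(\left(-41 + 30\right) + 151\right) 55 = \left(-11 + 151\right) 55 = 140 \cdot 55 = 7700$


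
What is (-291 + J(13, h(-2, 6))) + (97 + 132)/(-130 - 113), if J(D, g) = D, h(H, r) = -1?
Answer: -67783/243 ≈ -278.94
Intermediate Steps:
(-291 + J(13, h(-2, 6))) + (97 + 132)/(-130 - 113) = (-291 + 13) + (97 + 132)/(-130 - 113) = -278 + 229/(-243) = -278 + 229*(-1/243) = -278 - 229/243 = -67783/243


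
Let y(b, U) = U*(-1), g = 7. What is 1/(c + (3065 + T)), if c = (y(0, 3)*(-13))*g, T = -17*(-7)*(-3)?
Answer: 1/2981 ≈ 0.00033546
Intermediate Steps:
T = -357 (T = 119*(-3) = -357)
y(b, U) = -U
c = 273 (c = (-1*3*(-13))*7 = -3*(-13)*7 = 39*7 = 273)
1/(c + (3065 + T)) = 1/(273 + (3065 - 357)) = 1/(273 + 2708) = 1/2981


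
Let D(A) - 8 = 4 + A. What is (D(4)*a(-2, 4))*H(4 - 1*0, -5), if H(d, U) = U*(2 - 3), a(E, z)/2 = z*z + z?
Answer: 3200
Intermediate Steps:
a(E, z) = 2*z + 2*z² (a(E, z) = 2*(z*z + z) = 2*(z² + z) = 2*(z + z²) = 2*z + 2*z²)
D(A) = 12 + A (D(A) = 8 + (4 + A) = 12 + A)
H(d, U) = -U (H(d, U) = U*(-1) = -U)
(D(4)*a(-2, 4))*H(4 - 1*0, -5) = ((12 + 4)*(2*4*(1 + 4)))*(-1*(-5)) = (16*(2*4*5))*5 = (16*40)*5 = 640*5 = 3200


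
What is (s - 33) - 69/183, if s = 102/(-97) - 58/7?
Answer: -1769184/41419 ≈ -42.714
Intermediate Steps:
s = -6340/679 (s = 102*(-1/97) - 58*1/7 = -102/97 - 58/7 = -6340/679 ≈ -9.3373)
(s - 33) - 69/183 = (-6340/679 - 33) - 69/183 = -28747/679 - 69*1/183 = -28747/679 - 23/61 = -1769184/41419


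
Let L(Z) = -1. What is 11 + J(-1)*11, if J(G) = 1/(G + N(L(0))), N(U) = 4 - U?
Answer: 55/4 ≈ 13.750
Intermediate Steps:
J(G) = 1/(5 + G) (J(G) = 1/(G + (4 - 1*(-1))) = 1/(G + (4 + 1)) = 1/(G + 5) = 1/(5 + G))
11 + J(-1)*11 = 11 + 11/(5 - 1) = 11 + 11/4 = 55/4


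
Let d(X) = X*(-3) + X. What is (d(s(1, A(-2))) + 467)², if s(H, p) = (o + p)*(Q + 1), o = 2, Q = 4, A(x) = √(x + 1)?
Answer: 199709 - 8940*I ≈ 1.9971e+5 - 8940.0*I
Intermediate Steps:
A(x) = √(1 + x)
s(H, p) = 10 + 5*p (s(H, p) = (2 + p)*(4 + 1) = (2 + p)*5 = 10 + 5*p)
d(X) = -2*X (d(X) = -3*X + X = -2*X)
(d(s(1, A(-2))) + 467)² = (-2*(10 + 5*√(1 - 2)) + 467)² = (-2*(10 + 5*√(-1)) + 467)² = (-2*(10 + 5*I) + 467)² = ((-20 - 10*I) + 467)² = (447 - 10*I)²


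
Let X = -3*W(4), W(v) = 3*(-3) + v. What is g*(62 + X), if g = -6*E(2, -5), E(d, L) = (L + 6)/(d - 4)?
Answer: 231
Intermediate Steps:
E(d, L) = (6 + L)/(-4 + d)
W(v) = -9 + v
X = 15 (X = -3*(-9 + 4) = -3*(-5) = 15)
g = 3 (g = -6*(6 - 5)/(-4 + 2) = -6/(-2) = -(-3) = -6*(-½) = 3)
g*(62 + X) = 3*(62 + 15) = 3*77 = 231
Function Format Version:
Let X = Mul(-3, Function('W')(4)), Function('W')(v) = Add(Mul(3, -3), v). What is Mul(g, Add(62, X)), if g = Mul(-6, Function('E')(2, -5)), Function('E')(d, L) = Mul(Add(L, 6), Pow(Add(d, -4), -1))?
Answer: 231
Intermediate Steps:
Function('E')(d, L) = Mul(Pow(Add(-4, d), -1), Add(6, L)) (Function('E')(d, L) = Mul(Add(6, L), Pow(Add(-4, d), -1)) = Mul(Pow(Add(-4, d), -1), Add(6, L)))
Function('W')(v) = Add(-9, v)
X = 15 (X = Mul(-3, Add(-9, 4)) = Mul(-3, -5) = 15)
g = 3 (g = Mul(-6, Mul(Pow(Add(-4, 2), -1), Add(6, -5))) = Mul(-6, Mul(Pow(-2, -1), 1)) = Mul(-6, Mul(Rational(-1, 2), 1)) = Mul(-6, Rational(-1, 2)) = 3)
Mul(g, Add(62, X)) = Mul(3, Add(62, 15)) = Mul(3, 77) = 231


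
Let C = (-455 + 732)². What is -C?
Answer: -76729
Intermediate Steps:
C = 76729 (C = 277² = 76729)
-C = -1*76729 = -76729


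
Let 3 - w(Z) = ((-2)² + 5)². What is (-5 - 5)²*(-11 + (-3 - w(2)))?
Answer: 6400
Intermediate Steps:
w(Z) = -78 (w(Z) = 3 - ((-2)² + 5)² = 3 - (4 + 5)² = 3 - 1*9² = 3 - 1*81 = 3 - 81 = -78)
(-5 - 5)²*(-11 + (-3 - w(2))) = (-5 - 5)²*(-11 + (-3 - 1*(-78))) = (-10)²*(-11 + (-3 + 78)) = 100*(-11 + 75) = 100*64 = 6400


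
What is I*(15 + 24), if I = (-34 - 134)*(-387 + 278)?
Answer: 714168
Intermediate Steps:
I = 18312 (I = -168*(-109) = 18312)
I*(15 + 24) = 18312*(15 + 24) = 18312*39 = 714168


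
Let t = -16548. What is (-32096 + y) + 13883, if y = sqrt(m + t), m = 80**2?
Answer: -18213 + 2*I*sqrt(2537) ≈ -18213.0 + 100.74*I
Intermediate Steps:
m = 6400
y = 2*I*sqrt(2537) (y = sqrt(6400 - 16548) = sqrt(-10148) = 2*I*sqrt(2537) ≈ 100.74*I)
(-32096 + y) + 13883 = (-32096 + 2*I*sqrt(2537)) + 13883 = -18213 + 2*I*sqrt(2537)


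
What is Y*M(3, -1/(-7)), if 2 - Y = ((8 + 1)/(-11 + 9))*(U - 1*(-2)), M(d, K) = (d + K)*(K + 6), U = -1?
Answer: 6149/49 ≈ 125.49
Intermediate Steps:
M(d, K) = (6 + K)*(K + d) (M(d, K) = (K + d)*(6 + K) = (6 + K)*(K + d))
Y = 13/2 (Y = 2 - (8 + 1)/(-11 + 9)*(-1 - 1*(-2)) = 2 - 9/(-2)*(-1 + 2) = 2 - 9*(-½) = 2 - (-9)/2 = 2 - 1*(-9/2) = 2 + 9/2 = 13/2 ≈ 6.5000)
Y*M(3, -1/(-7)) = 13*((-1/(-7))² + 6*(-1/(-7)) + 6*3 - 1/(-7)*3)/2 = 13*((-1*(-⅐))² + 6*(-1*(-⅐)) + 18 - 1*(-⅐)*3)/2 = 13*((⅐)² + 6*(⅐) + 18 + (⅐)*3)/2 = 13*(1/49 + 6/7 + 18 + 3/7)/2 = (13/2)*(946/49) = 6149/49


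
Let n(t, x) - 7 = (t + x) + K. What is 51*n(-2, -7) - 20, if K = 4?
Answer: 82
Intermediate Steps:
n(t, x) = 11 + t + x (n(t, x) = 7 + ((t + x) + 4) = 7 + (4 + t + x) = 11 + t + x)
51*n(-2, -7) - 20 = 51*(11 - 2 - 7) - 20 = 51*2 - 20 = 102 - 20 = 82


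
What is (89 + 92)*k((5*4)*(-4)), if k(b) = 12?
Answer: 2172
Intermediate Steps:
(89 + 92)*k((5*4)*(-4)) = (89 + 92)*12 = 181*12 = 2172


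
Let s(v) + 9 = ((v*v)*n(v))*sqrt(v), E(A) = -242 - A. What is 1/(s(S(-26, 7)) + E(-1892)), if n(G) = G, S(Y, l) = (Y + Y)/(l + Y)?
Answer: 1466843523699/2406062150687531 - 1928860544*sqrt(247)/2406062150687531 ≈ 0.00059705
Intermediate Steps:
S(Y, l) = 2*Y/(Y + l) (S(Y, l) = (2*Y)/(Y + l) = 2*Y/(Y + l))
s(v) = -9 + v**(7/2) (s(v) = -9 + ((v*v)*v)*sqrt(v) = -9 + (v**2*v)*sqrt(v) = -9 + v**3*sqrt(v) = -9 + v**(7/2))
1/(s(S(-26, 7)) + E(-1892)) = 1/((-9 + (2*(-26)/(-26 + 7))**(7/2)) + (-242 - 1*(-1892))) = 1/((-9 + (2*(-26)/(-19))**(7/2)) + (-242 + 1892)) = 1/((-9 + (2*(-26)*(-1/19))**(7/2)) + 1650) = 1/((-9 + (52/19)**(7/2)) + 1650) = 1/((-9 + 281216*sqrt(247)/130321) + 1650) = 1/(1641 + 281216*sqrt(247)/130321)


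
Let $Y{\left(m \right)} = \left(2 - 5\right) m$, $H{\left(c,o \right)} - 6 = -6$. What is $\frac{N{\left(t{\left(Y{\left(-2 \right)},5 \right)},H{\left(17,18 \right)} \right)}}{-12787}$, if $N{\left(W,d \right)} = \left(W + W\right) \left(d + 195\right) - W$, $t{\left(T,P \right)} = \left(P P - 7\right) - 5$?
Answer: $- \frac{5057}{12787} \approx -0.39548$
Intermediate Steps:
$H{\left(c,o \right)} = 0$ ($H{\left(c,o \right)} = 6 - 6 = 0$)
$Y{\left(m \right)} = - 3 m$
$t{\left(T,P \right)} = -12 + P^{2}$ ($t{\left(T,P \right)} = \left(P^{2} - 7\right) - 5 = \left(-7 + P^{2}\right) - 5 = -12 + P^{2}$)
$N{\left(W,d \right)} = - W + 2 W \left(195 + d\right)$ ($N{\left(W,d \right)} = 2 W \left(195 + d\right) - W = - W + 2 W \left(195 + d\right)$)
$\frac{N{\left(t{\left(Y{\left(-2 \right)},5 \right)},H{\left(17,18 \right)} \right)}}{-12787} = \frac{\left(-12 + 5^{2}\right) \left(389 + 2 \cdot 0\right)}{-12787} = \left(-12 + 25\right) \left(389 + 0\right) \left(- \frac{1}{12787}\right) = 13 \cdot 389 \left(- \frac{1}{12787}\right) = 5057 \left(- \frac{1}{12787}\right) = - \frac{5057}{12787}$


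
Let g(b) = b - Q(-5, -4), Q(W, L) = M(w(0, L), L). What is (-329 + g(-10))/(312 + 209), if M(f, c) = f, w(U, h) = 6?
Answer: -345/521 ≈ -0.66219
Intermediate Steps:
Q(W, L) = 6
g(b) = -6 + b (g(b) = b - 1*6 = b - 6 = -6 + b)
(-329 + g(-10))/(312 + 209) = (-329 + (-6 - 10))/(312 + 209) = (-329 - 16)/521 = -345*1/521 = -345/521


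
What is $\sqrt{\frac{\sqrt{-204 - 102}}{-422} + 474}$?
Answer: $\frac{\sqrt{84411816 - 1266 i \sqrt{34}}}{422} \approx 21.772 - 0.00095198 i$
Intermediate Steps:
$\sqrt{\frac{\sqrt{-204 - 102}}{-422} + 474} = \sqrt{\sqrt{-306} \left(- \frac{1}{422}\right) + 474} = \sqrt{3 i \sqrt{34} \left(- \frac{1}{422}\right) + 474} = \sqrt{- \frac{3 i \sqrt{34}}{422} + 474} = \sqrt{474 - \frac{3 i \sqrt{34}}{422}}$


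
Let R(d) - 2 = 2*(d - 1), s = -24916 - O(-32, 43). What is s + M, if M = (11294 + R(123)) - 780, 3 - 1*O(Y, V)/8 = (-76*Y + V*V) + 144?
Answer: 21220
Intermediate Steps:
O(Y, V) = -1128 - 8*V**2 + 608*Y (O(Y, V) = 24 - 8*((-76*Y + V*V) + 144) = 24 - 8*((-76*Y + V**2) + 144) = 24 - 8*((V**2 - 76*Y) + 144) = 24 - 8*(144 + V**2 - 76*Y) = 24 + (-1152 - 8*V**2 + 608*Y) = -1128 - 8*V**2 + 608*Y)
s = 10460 (s = -24916 - (-1128 - 8*43**2 + 608*(-32)) = -24916 - (-1128 - 8*1849 - 19456) = -24916 - (-1128 - 14792 - 19456) = -24916 - 1*(-35376) = -24916 + 35376 = 10460)
R(d) = 2*d (R(d) = 2 + 2*(d - 1) = 2 + 2*(-1 + d) = 2 + (-2 + 2*d) = 2*d)
M = 10760 (M = (11294 + 2*123) - 780 = (11294 + 246) - 780 = 11540 - 780 = 10760)
s + M = 10460 + 10760 = 21220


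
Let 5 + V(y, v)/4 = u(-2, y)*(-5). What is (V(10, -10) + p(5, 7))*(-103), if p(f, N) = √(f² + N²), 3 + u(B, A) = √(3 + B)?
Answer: -2060 - 103*√74 ≈ -2946.0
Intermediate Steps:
u(B, A) = -3 + √(3 + B)
V(y, v) = 20 (V(y, v) = -20 + 4*((-3 + √(3 - 2))*(-5)) = -20 + 4*((-3 + √1)*(-5)) = -20 + 4*((-3 + 1)*(-5)) = -20 + 4*(-2*(-5)) = -20 + 4*10 = -20 + 40 = 20)
p(f, N) = √(N² + f²)
(V(10, -10) + p(5, 7))*(-103) = (20 + √(7² + 5²))*(-103) = (20 + √(49 + 25))*(-103) = (20 + √74)*(-103) = -2060 - 103*√74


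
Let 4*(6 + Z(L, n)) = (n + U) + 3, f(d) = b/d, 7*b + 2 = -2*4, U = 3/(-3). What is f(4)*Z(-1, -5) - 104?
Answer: -5689/56 ≈ -101.59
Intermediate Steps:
U = -1 (U = 3*(-⅓) = -1)
b = -10/7 (b = -2/7 + (-2*4)/7 = -2/7 + (⅐)*(-8) = -2/7 - 8/7 = -10/7 ≈ -1.4286)
f(d) = -10/(7*d)
Z(L, n) = -11/2 + n/4 (Z(L, n) = -6 + ((n - 1) + 3)/4 = -6 + ((-1 + n) + 3)/4 = -6 + (2 + n)/4 = -6 + (½ + n/4) = -11/2 + n/4)
f(4)*Z(-1, -5) - 104 = (-10/7/4)*(-11/2 + (¼)*(-5)) - 104 = (-10/7*¼)*(-11/2 - 5/4) - 104 = -5/14*(-27/4) - 104 = 135/56 - 104 = -5689/56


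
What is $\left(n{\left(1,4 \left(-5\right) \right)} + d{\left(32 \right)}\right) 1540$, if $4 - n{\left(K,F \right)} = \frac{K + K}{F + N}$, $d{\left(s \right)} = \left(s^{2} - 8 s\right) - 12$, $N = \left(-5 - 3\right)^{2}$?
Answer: $1170330$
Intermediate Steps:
$N = 64$ ($N = \left(-8\right)^{2} = 64$)
$d{\left(s \right)} = -12 + s^{2} - 8 s$
$n{\left(K,F \right)} = 4 - \frac{2 K}{64 + F}$ ($n{\left(K,F \right)} = 4 - \frac{K + K}{F + 64} = 4 - \frac{2 K}{64 + F}$)
$\left(n{\left(1,4 \left(-5\right) \right)} + d{\left(32 \right)}\right) 1540 = \left(\frac{2 \left(128 - 1 + 2 \cdot 4 \left(-5\right)\right)}{64 + 4 \left(-5\right)} - \left(268 - 1024\right)\right) 1540 = \left(\frac{2 \left(128 - 1 + 2 \left(-20\right)\right)}{64 - 20} - -756\right) 1540 = \left(\frac{2 \left(128 - 1 - 40\right)}{44} + 756\right) 1540 = \left(2 \cdot \frac{1}{44} \cdot 87 + 756\right) 1540 = \left(\frac{87}{22} + 756\right) 1540 = \frac{16719}{22} \cdot 1540 = 1170330$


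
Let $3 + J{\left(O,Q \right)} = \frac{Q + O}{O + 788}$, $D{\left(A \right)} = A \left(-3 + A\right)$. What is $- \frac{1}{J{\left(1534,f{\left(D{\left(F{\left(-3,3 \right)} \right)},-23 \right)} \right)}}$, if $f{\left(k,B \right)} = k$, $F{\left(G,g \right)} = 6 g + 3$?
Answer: $\frac{1161}{2527} \approx 0.45944$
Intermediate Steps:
$F{\left(G,g \right)} = 3 + 6 g$
$J{\left(O,Q \right)} = -3 + \frac{O + Q}{788 + O}$ ($J{\left(O,Q \right)} = -3 + \frac{Q + O}{O + 788} = -3 + \frac{O + Q}{788 + O}$)
$- \frac{1}{J{\left(1534,f{\left(D{\left(F{\left(-3,3 \right)} \right)},-23 \right)} \right)}} = - \frac{1}{\frac{1}{788 + 1534} \left(-2364 + \left(3 + 6 \cdot 3\right) \left(-3 + \left(3 + 6 \cdot 3\right)\right) - 3068\right)} = - \frac{1}{\frac{1}{2322} \left(-2364 + \left(3 + 18\right) \left(-3 + \left(3 + 18\right)\right) - 3068\right)} = - \frac{1}{\frac{1}{2322} \left(-2364 + 21 \left(-3 + 21\right) - 3068\right)} = - \frac{1}{\frac{1}{2322} \left(-2364 + 21 \cdot 18 - 3068\right)} = - \frac{1}{\frac{1}{2322} \left(-2364 + 378 - 3068\right)} = - \frac{1}{\frac{1}{2322} \left(-5054\right)} = - \frac{1}{- \frac{2527}{1161}} = \left(-1\right) \left(- \frac{1161}{2527}\right) = \frac{1161}{2527}$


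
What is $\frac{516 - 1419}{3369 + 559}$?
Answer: $- \frac{903}{3928} \approx -0.22989$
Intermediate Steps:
$\frac{516 - 1419}{3369 + 559} = - \frac{903}{3928}$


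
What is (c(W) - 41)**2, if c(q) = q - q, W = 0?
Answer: 1681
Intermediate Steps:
c(q) = 0
(c(W) - 41)**2 = (0 - 41)**2 = (-41)**2 = 1681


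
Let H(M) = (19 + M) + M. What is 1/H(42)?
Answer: 1/103 ≈ 0.0097087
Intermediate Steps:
H(M) = 19 + 2*M
1/H(42) = 1/(19 + 2*42) = 1/(19 + 84) = 1/103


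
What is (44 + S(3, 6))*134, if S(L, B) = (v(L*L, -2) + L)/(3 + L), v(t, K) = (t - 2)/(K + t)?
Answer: 17956/3 ≈ 5985.3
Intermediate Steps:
v(t, K) = (-2 + t)/(K + t)
S(L, B) = (1 + L)/(3 + L) (S(L, B) = ((-2 + L*L)/(-2 + L*L) + L)/(3 + L) = ((-2 + L**2)/(-2 + L**2) + L)/(3 + L) = (1 + L)/(3 + L))
(44 + S(3, 6))*134 = (44 + (1 + 3)/(3 + 3))*134 = (44 + 4/6)*134 = (44 + (1/6)*4)*134 = (44 + 2/3)*134 = (134/3)*134 = 17956/3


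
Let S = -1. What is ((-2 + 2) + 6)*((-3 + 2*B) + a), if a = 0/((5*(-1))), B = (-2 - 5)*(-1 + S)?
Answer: 150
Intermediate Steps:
B = 14 (B = (-2 - 5)*(-1 - 1) = -7*(-2) = 14)
a = 0 (a = 0/(-5) = 0*(-1/5) = 0)
((-2 + 2) + 6)*((-3 + 2*B) + a) = ((-2 + 2) + 6)*((-3 + 2*14) + 0) = (0 + 6)*((-3 + 28) + 0) = 6*(25 + 0) = 6*25 = 150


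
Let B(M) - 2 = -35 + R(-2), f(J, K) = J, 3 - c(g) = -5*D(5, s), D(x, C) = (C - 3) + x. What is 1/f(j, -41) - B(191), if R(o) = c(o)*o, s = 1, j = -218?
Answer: 15041/218 ≈ 68.995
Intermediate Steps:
D(x, C) = -3 + C + x (D(x, C) = (-3 + C) + x = -3 + C + x)
c(g) = 18 (c(g) = 3 - (-5)*(-3 + 1 + 5) = 3 - (-5)*3 = 3 - 1*(-15) = 3 + 15 = 18)
R(o) = 18*o
B(M) = -69 (B(M) = 2 + (-35 + 18*(-2)) = 2 + (-35 - 36) = 2 - 71 = -69)
1/f(j, -41) - B(191) = 1/(-218) - 1*(-69) = -1/218 + 69 = 15041/218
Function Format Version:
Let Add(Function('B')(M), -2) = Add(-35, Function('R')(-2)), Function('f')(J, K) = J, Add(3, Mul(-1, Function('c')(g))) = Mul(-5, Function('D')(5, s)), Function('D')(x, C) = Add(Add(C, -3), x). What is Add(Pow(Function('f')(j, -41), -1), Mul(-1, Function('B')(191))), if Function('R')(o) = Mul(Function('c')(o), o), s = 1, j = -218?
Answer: Rational(15041, 218) ≈ 68.995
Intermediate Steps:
Function('D')(x, C) = Add(-3, C, x) (Function('D')(x, C) = Add(Add(-3, C), x) = Add(-3, C, x))
Function('c')(g) = 18 (Function('c')(g) = Add(3, Mul(-1, Mul(-5, Add(-3, 1, 5)))) = Add(3, Mul(-1, Mul(-5, 3))) = Add(3, Mul(-1, -15)) = Add(3, 15) = 18)
Function('R')(o) = Mul(18, o)
Function('B')(M) = -69 (Function('B')(M) = Add(2, Add(-35, Mul(18, -2))) = Add(2, Add(-35, -36)) = Add(2, -71) = -69)
Add(Pow(Function('f')(j, -41), -1), Mul(-1, Function('B')(191))) = Add(Pow(-218, -1), Mul(-1, -69)) = Add(Rational(-1, 218), 69) = Rational(15041, 218)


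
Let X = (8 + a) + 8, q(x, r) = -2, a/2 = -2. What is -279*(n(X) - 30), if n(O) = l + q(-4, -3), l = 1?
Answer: 8649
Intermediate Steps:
a = -4 (a = 2*(-2) = -4)
X = 12 (X = (8 - 4) + 8 = 4 + 8 = 12)
n(O) = -1 (n(O) = 1 - 2 = -1)
-279*(n(X) - 30) = -279*(-1 - 30) = -279*(-31) = 8649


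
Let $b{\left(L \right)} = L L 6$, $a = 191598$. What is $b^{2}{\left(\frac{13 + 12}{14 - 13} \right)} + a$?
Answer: $14254098$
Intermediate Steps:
$b{\left(L \right)} = 6 L^{2}$ ($b{\left(L \right)} = L^{2} \cdot 6 = 6 L^{2}$)
$b^{2}{\left(\frac{13 + 12}{14 - 13} \right)} + a = \left(6 \left(\frac{13 + 12}{14 - 13}\right)^{2}\right)^{2} + 191598 = \left(6 \left(\frac{25}{1}\right)^{2}\right)^{2} + 191598 = \left(6 \left(25 \cdot 1\right)^{2}\right)^{2} + 191598 = \left(6 \cdot 25^{2}\right)^{2} + 191598 = \left(6 \cdot 625\right)^{2} + 191598 = 3750^{2} + 191598 = 14062500 + 191598 = 14254098$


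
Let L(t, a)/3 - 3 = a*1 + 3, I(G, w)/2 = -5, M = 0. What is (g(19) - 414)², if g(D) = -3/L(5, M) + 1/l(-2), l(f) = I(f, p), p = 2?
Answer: 38613796/225 ≈ 1.7162e+5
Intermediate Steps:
I(G, w) = -10 (I(G, w) = 2*(-5) = -10)
L(t, a) = 18 + 3*a (L(t, a) = 9 + 3*(a*1 + 3) = 9 + 3*(a + 3) = 9 + 3*(3 + a) = 9 + (9 + 3*a) = 18 + 3*a)
l(f) = -10
g(D) = -4/15 (g(D) = -3/(18 + 3*0) + 1/(-10) = -3/(18 + 0) + 1*(-⅒) = -3/18 - ⅒ = -3*1/18 - ⅒ = -⅙ - ⅒ = -4/15)
(g(19) - 414)² = (-4/15 - 414)² = (-6214/15)² = 38613796/225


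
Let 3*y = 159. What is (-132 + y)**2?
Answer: 6241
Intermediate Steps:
y = 53 (y = (1/3)*159 = 53)
(-132 + y)**2 = (-132 + 53)**2 = (-79)**2 = 6241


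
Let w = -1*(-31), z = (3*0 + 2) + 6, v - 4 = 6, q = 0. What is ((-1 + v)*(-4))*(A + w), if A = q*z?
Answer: -1116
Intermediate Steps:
v = 10 (v = 4 + 6 = 10)
z = 8 (z = (0 + 2) + 6 = 2 + 6 = 8)
w = 31
A = 0 (A = 0*8 = 0)
((-1 + v)*(-4))*(A + w) = ((-1 + 10)*(-4))*(0 + 31) = (9*(-4))*31 = -36*31 = -1116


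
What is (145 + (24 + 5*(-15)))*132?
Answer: 12408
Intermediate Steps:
(145 + (24 + 5*(-15)))*132 = (145 + (24 - 75))*132 = (145 - 51)*132 = 94*132 = 12408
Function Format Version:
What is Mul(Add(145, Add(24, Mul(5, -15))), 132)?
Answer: 12408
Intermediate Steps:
Mul(Add(145, Add(24, Mul(5, -15))), 132) = Mul(Add(145, Add(24, -75)), 132) = Mul(Add(145, -51), 132) = Mul(94, 132) = 12408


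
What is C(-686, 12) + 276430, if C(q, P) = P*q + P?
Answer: 268210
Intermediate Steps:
C(q, P) = P + P*q
C(-686, 12) + 276430 = 12*(1 - 686) + 276430 = 12*(-685) + 276430 = -8220 + 276430 = 268210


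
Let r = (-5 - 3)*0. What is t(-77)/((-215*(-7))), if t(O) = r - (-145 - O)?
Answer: 68/1505 ≈ 0.045183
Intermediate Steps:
r = 0 (r = -8*0 = 0)
t(O) = 145 + O (t(O) = 0 - (-145 - O) = 0 + (145 + O) = 145 + O)
t(-77)/((-215*(-7))) = (145 - 77)/((-215*(-7))) = 68/1505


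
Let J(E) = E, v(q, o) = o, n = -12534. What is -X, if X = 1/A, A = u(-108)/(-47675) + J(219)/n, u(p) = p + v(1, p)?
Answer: 199186150/2577827 ≈ 77.269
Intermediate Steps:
u(p) = 2*p (u(p) = p + p = 2*p)
A = -2577827/199186150 (A = (2*(-108))/(-47675) + 219/(-12534) = -216*(-1/47675) + 219*(-1/12534) = 216/47675 - 73/4178 = -2577827/199186150 ≈ -0.012942)
X = -199186150/2577827 (X = 1/(-2577827/199186150) = -199186150/2577827 ≈ -77.269)
-X = -1*(-199186150/2577827) = 199186150/2577827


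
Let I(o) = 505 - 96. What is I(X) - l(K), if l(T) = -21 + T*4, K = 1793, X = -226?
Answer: -6742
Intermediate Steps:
I(o) = 409
l(T) = -21 + 4*T
I(X) - l(K) = 409 - (-21 + 4*1793) = 409 - (-21 + 7172) = 409 - 1*7151 = 409 - 7151 = -6742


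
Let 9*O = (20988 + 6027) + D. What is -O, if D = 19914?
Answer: -15643/3 ≈ -5214.3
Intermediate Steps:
O = 15643/3 (O = ((20988 + 6027) + 19914)/9 = (27015 + 19914)/9 = (⅑)*46929 = 15643/3 ≈ 5214.3)
-O = -1*15643/3 = -15643/3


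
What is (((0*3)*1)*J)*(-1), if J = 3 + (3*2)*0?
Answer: 0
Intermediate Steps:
J = 3 (J = 3 + 6*0 = 3 + 0 = 3)
(((0*3)*1)*J)*(-1) = (((0*3)*1)*3)*(-1) = ((0*1)*3)*(-1) = (0*3)*(-1) = 0*(-1) = 0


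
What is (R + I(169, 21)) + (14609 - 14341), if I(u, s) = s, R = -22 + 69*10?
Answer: 957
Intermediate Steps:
R = 668 (R = -22 + 690 = 668)
(R + I(169, 21)) + (14609 - 14341) = (668 + 21) + (14609 - 14341) = 689 + 268 = 957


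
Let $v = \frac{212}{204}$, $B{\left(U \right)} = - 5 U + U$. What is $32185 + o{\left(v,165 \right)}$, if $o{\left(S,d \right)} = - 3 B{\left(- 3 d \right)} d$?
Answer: $-947915$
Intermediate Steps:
$B{\left(U \right)} = - 4 U$
$v = \frac{53}{51}$ ($v = 212 \cdot \frac{1}{204} = \frac{53}{51} \approx 1.0392$)
$o{\left(S,d \right)} = - 36 d^{2}$ ($o{\left(S,d \right)} = - 3 \left(- 4 \left(- 3 d\right)\right) d = - 3 \cdot 12 d d = - 36 d d = - 36 d^{2}$)
$32185 + o{\left(v,165 \right)} = 32185 - 36 \cdot 165^{2} = 32185 - 980100 = -947915$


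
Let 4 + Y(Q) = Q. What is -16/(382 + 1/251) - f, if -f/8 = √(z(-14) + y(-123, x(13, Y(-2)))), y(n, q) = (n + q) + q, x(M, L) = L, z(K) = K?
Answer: -4016/95883 + 8*I*√149 ≈ -0.041884 + 97.652*I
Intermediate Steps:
Y(Q) = -4 + Q
y(n, q) = n + 2*q
f = -8*I*√149 (f = -8*√(-14 + (-123 + 2*(-4 - 2))) = -8*√(-14 + (-123 + 2*(-6))) = -8*√(-14 + (-123 - 12)) = -8*√(-14 - 135) = -8*I*√149 ≈ -97.652*I)
-16/(382 + 1/251) - f = -16/(382 + 1/251) - (-8)*I*√149 = -16/(382 + 1/251) + 8*I*√149 = -16/(95883/251) + 8*I*√149 = (251/95883)*(-16) + 8*I*√149 = -4016/95883 + 8*I*√149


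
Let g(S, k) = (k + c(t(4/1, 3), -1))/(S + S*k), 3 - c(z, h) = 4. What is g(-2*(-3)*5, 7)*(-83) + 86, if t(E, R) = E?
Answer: 3357/40 ≈ 83.925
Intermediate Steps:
c(z, h) = -1 (c(z, h) = 3 - 1*4 = 3 - 4 = -1)
g(S, k) = (-1 + k)/(S + S*k) (g(S, k) = (k - 1)/(S + S*k) = (-1 + k)/(S + S*k))
g(-2*(-3)*5, 7)*(-83) + 86 = ((-1 + 7)/(((-2*(-3)*5))*(1 + 7)))*(-83) + 86 = (6/((6*5)*8))*(-83) + 86 = ((⅛)*6/30)*(-83) + 86 = ((1/30)*(⅛)*6)*(-83) + 86 = (1/40)*(-83) + 86 = -83/40 + 86 = 3357/40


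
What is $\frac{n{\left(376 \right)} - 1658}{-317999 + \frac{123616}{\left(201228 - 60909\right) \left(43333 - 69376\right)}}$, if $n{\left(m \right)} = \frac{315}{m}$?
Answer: $\frac{2276986020168681}{436939282485514024} \approx 0.0052112$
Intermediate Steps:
$\frac{n{\left(376 \right)} - 1658}{-317999 + \frac{123616}{\left(201228 - 60909\right) \left(43333 - 69376\right)}} = \frac{\frac{315}{376} - 1658}{-317999 + \frac{123616}{\left(201228 - 60909\right) \left(43333 - 69376\right)}} = \frac{315 \cdot \frac{1}{376} - 1658}{-317999 + \frac{123616}{140319 \left(-26043\right)}} = \frac{\frac{315}{376} - 1658}{-317999 + \frac{123616}{-3654327717}} = - \frac{623093}{376 \left(-317999 + 123616 \left(- \frac{1}{3654327717}\right)\right)} = - \frac{623093}{376 \left(-317999 - \frac{123616}{3654327717}\right)} = - \frac{623093}{376 \left(- \frac{1162072559801899}{3654327717}\right)} = \left(- \frac{623093}{376}\right) \left(- \frac{3654327717}{1162072559801899}\right) = \frac{2276986020168681}{436939282485514024}$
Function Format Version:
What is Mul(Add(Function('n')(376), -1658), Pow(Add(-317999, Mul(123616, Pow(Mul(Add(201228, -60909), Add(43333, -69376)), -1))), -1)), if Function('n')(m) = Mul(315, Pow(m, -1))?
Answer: Rational(2276986020168681, 436939282485514024) ≈ 0.0052112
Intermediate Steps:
Mul(Add(Function('n')(376), -1658), Pow(Add(-317999, Mul(123616, Pow(Mul(Add(201228, -60909), Add(43333, -69376)), -1))), -1)) = Mul(Add(Mul(315, Pow(376, -1)), -1658), Pow(Add(-317999, Mul(123616, Pow(Mul(Add(201228, -60909), Add(43333, -69376)), -1))), -1)) = Mul(Add(Mul(315, Rational(1, 376)), -1658), Pow(Add(-317999, Mul(123616, Pow(Mul(140319, -26043), -1))), -1)) = Mul(Add(Rational(315, 376), -1658), Pow(Add(-317999, Mul(123616, Pow(-3654327717, -1))), -1)) = Mul(Rational(-623093, 376), Pow(Add(-317999, Mul(123616, Rational(-1, 3654327717))), -1)) = Mul(Rational(-623093, 376), Pow(Add(-317999, Rational(-123616, 3654327717)), -1)) = Mul(Rational(-623093, 376), Pow(Rational(-1162072559801899, 3654327717), -1)) = Mul(Rational(-623093, 376), Rational(-3654327717, 1162072559801899)) = Rational(2276986020168681, 436939282485514024)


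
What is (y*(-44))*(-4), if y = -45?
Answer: -7920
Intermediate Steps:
(y*(-44))*(-4) = -45*(-44)*(-4) = 1980*(-4) = -7920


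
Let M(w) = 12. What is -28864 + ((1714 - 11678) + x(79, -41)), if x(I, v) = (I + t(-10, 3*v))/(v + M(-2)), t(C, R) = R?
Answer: -1125968/29 ≈ -38827.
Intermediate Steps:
x(I, v) = (I + 3*v)/(12 + v) (x(I, v) = (I + 3*v)/(v + 12) = (I + 3*v)/(12 + v))
-28864 + ((1714 - 11678) + x(79, -41)) = -28864 + ((1714 - 11678) + (79 + 3*(-41))/(12 - 41)) = -28864 + (-9964 + (79 - 123)/(-29)) = -28864 + (-9964 - 1/29*(-44)) = -28864 + (-9964 + 44/29) = -28864 - 288912/29 = -1125968/29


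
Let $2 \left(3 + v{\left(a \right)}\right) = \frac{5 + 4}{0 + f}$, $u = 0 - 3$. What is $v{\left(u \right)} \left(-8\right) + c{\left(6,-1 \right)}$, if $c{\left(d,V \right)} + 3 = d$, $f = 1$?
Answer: $-9$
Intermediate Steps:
$c{\left(d,V \right)} = -3 + d$
$u = -3$
$v{\left(a \right)} = \frac{3}{2}$ ($v{\left(a \right)} = -3 + \frac{\left(5 + 4\right) \frac{1}{0 + 1}}{2} = -3 + \frac{9 \cdot 1^{-1}}{2} = -3 + \frac{9 \cdot 1}{2} = -3 + \frac{1}{2} \cdot 9 = -3 + \frac{9}{2} = \frac{3}{2}$)
$v{\left(u \right)} \left(-8\right) + c{\left(6,-1 \right)} = \frac{3}{2} \left(-8\right) + \left(-3 + 6\right) = -12 + 3 = -9$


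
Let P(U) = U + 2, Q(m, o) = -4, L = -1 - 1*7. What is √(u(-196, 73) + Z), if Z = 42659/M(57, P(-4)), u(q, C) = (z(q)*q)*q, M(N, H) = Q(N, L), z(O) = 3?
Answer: √418333/2 ≈ 323.39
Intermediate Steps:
L = -8 (L = -1 - 7 = -8)
P(U) = 2 + U
M(N, H) = -4
u(q, C) = 3*q² (u(q, C) = (3*q)*q = 3*q²)
Z = -42659/4 (Z = 42659/(-4) = 42659*(-¼) = -42659/4 ≈ -10665.)
√(u(-196, 73) + Z) = √(3*(-196)² - 42659/4) = √(3*38416 - 42659/4) = √(115248 - 42659/4) = √(418333/4) = √418333/2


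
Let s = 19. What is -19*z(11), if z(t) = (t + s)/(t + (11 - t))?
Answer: -570/11 ≈ -51.818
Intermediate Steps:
z(t) = 19/11 + t/11 (z(t) = (t + 19)/(t + (11 - t)) = (19 + t)/11 = (19 + t)*(1/11) = 19/11 + t/11)
-19*z(11) = -19*(19/11 + (1/11)*11) = -19*(19/11 + 1) = -19*30/11 = -570/11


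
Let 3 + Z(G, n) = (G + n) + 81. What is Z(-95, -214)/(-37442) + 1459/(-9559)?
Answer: -52419749/357908078 ≈ -0.14646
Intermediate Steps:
Z(G, n) = 78 + G + n (Z(G, n) = -3 + ((G + n) + 81) = -3 + (81 + G + n) = 78 + G + n)
Z(-95, -214)/(-37442) + 1459/(-9559) = (78 - 95 - 214)/(-37442) + 1459/(-9559) = -231*(-1/37442) + 1459*(-1/9559) = 231/37442 - 1459/9559 = -52419749/357908078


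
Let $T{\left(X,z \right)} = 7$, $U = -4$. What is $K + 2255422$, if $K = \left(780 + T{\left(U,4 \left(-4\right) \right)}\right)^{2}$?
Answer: $2874791$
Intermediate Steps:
$K = 619369$ ($K = \left(780 + 7\right)^{2} = 787^{2} = 619369$)
$K + 2255422 = 619369 + 2255422 = 2874791$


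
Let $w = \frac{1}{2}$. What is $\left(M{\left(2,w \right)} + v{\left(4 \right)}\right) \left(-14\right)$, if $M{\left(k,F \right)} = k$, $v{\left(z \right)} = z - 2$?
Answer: $-56$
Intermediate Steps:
$w = \frac{1}{2} \approx 0.5$
$v{\left(z \right)} = -2 + z$
$\left(M{\left(2,w \right)} + v{\left(4 \right)}\right) \left(-14\right) = \left(2 + \left(-2 + 4\right)\right) \left(-14\right) = \left(2 + 2\right) \left(-14\right) = 4 \left(-14\right) = -56$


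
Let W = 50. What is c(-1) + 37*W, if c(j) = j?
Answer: 1849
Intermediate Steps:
c(-1) + 37*W = -1 + 37*50 = -1 + 1850 = 1849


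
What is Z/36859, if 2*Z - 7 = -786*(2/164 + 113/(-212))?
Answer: 1809533/320378428 ≈ 0.0056481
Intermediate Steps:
Z = 1809533/8692 (Z = 7/2 + (-786*(2/164 + 113/(-212)))/2 = 7/2 + (-786*(2*(1/164) + 113*(-1/212)))/2 = 7/2 + (-786*(1/82 - 113/212))/2 = 7/2 + (-786*(-4527/8692))/2 = 7/2 + (1/2)*(1779111/4346) = 7/2 + 1779111/8692 = 1809533/8692 ≈ 208.18)
Z/36859 = (1809533/8692)/36859 = (1809533/8692)*(1/36859) = 1809533/320378428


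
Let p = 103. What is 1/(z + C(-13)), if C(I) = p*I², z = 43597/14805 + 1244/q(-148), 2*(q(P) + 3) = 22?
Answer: 29610/520112819 ≈ 5.6930e-5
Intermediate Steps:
q(P) = 8 (q(P) = -3 + (½)*22 = -3 + 11 = 8)
z = 4691549/29610 (z = 43597/14805 + 1244/8 = 43597*(1/14805) + 1244*(⅛) = 43597/14805 + 311/2 = 4691549/29610 ≈ 158.44)
C(I) = 103*I²
1/(z + C(-13)) = 1/(4691549/29610 + 103*(-13)²) = 1/(4691549/29610 + 103*169) = 1/(4691549/29610 + 17407) = 1/(520112819/29610) = 29610/520112819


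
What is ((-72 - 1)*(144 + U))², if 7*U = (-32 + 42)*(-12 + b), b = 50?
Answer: 10266552976/49 ≈ 2.0952e+8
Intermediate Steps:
U = 380/7 (U = ((-32 + 42)*(-12 + 50))/7 = (10*38)/7 = (⅐)*380 = 380/7 ≈ 54.286)
((-72 - 1)*(144 + U))² = ((-72 - 1)*(144 + 380/7))² = (-73*1388/7)² = (-101324/7)² = 10266552976/49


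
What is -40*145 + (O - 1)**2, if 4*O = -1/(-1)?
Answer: -92791/16 ≈ -5799.4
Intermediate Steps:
O = 1/4 (O = (-1/(-1))/4 = (-1*(-1))/4 = (1/4)*1 = 1/4 ≈ 0.25000)
-40*145 + (O - 1)**2 = -40*145 + (1/4 - 1)**2 = -5800 + (-3/4)**2 = -5800 + 9/16 = -92791/16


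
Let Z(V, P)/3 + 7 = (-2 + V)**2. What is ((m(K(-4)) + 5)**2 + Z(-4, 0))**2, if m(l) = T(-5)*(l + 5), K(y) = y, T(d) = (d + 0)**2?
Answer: 974169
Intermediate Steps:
T(d) = d**2
Z(V, P) = -21 + 3*(-2 + V)**2
m(l) = 125 + 25*l (m(l) = (-5)**2*(l + 5) = 25*(5 + l) = 125 + 25*l)
((m(K(-4)) + 5)**2 + Z(-4, 0))**2 = (((125 + 25*(-4)) + 5)**2 + (-21 + 3*(-2 - 4)**2))**2 = (((125 - 100) + 5)**2 + (-21 + 3*(-6)**2))**2 = ((25 + 5)**2 + (-21 + 3*36))**2 = (30**2 + (-21 + 108))**2 = (900 + 87)**2 = 987**2 = 974169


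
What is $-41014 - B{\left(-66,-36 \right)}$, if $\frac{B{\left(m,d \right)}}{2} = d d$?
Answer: $-43606$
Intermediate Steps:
$B{\left(m,d \right)} = 2 d^{2}$ ($B{\left(m,d \right)} = 2 d d = 2 d^{2}$)
$-41014 - B{\left(-66,-36 \right)} = -41014 - 2 \left(-36\right)^{2} = -41014 - 2 \cdot 1296 = -41014 - 2592 = -43606$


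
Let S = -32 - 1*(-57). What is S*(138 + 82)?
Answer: 5500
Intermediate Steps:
S = 25 (S = -32 + 57 = 25)
S*(138 + 82) = 25*(138 + 82) = 25*220 = 5500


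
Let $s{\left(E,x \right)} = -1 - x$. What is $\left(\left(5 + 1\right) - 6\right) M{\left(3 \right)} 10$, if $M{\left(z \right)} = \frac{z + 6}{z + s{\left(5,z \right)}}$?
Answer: $0$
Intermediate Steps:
$M{\left(z \right)} = -6 - z$ ($M{\left(z \right)} = \frac{z + 6}{z - \left(1 + z\right)} = \frac{6 + z}{-1} = \left(6 + z\right) \left(-1\right) = -6 - z$)
$\left(\left(5 + 1\right) - 6\right) M{\left(3 \right)} 10 = \left(\left(5 + 1\right) - 6\right) \left(-6 - 3\right) 10 = \left(6 - 6\right) \left(-6 - 3\right) 10 = 0 \left(-9\right) 10 = 0 \cdot 10 = 0$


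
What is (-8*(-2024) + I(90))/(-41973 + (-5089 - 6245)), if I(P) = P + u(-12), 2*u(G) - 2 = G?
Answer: -16277/53307 ≈ -0.30534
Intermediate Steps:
u(G) = 1 + G/2
I(P) = -5 + P (I(P) = P + (1 + (1/2)*(-12)) = P + (1 - 6) = P - 5 = -5 + P)
(-8*(-2024) + I(90))/(-41973 + (-5089 - 6245)) = (-8*(-2024) + (-5 + 90))/(-41973 + (-5089 - 6245)) = (16192 + 85)/(-41973 - 11334) = 16277/(-53307) = 16277*(-1/53307) = -16277/53307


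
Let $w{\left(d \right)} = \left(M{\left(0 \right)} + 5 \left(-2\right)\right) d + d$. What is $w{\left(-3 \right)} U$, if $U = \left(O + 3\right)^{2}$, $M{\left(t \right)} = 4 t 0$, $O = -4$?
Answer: $27$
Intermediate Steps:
$M{\left(t \right)} = 0$
$U = 1$ ($U = \left(-4 + 3\right)^{2} = \left(-1\right)^{2} = 1$)
$w{\left(d \right)} = - 9 d$ ($w{\left(d \right)} = \left(0 + 5 \left(-2\right)\right) d + d = \left(0 - 10\right) d + d = - 10 d + d = - 9 d$)
$w{\left(-3 \right)} U = \left(-9\right) \left(-3\right) 1 = 27 \cdot 1 = 27$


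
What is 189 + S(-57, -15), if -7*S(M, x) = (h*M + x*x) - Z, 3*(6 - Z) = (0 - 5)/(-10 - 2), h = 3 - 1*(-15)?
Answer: 76675/252 ≈ 304.27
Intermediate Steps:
h = 18 (h = 3 + 15 = 18)
Z = 211/36 (Z = 6 - (0 - 5)/(3*(-10 - 2)) = 6 - (-5)/(3*(-12)) = 6 - (-5)*(-1)/(3*12) = 6 - ⅓*5/12 = 6 - 5/36 = 211/36 ≈ 5.8611)
S(M, x) = 211/252 - 18*M/7 - x²/7 (S(M, x) = -((18*M + x*x) - 1*211/36)/7 = -((18*M + x²) - 211/36)/7 = -((x² + 18*M) - 211/36)/7 = -(-211/36 + x² + 18*M)/7 = 211/252 - 18*M/7 - x²/7)
189 + S(-57, -15) = 189 + (211/252 - 18/7*(-57) - ⅐*(-15)²) = 189 + (211/252 + 1026/7 - ⅐*225) = 189 + (211/252 + 1026/7 - 225/7) = 189 + 29047/252 = 76675/252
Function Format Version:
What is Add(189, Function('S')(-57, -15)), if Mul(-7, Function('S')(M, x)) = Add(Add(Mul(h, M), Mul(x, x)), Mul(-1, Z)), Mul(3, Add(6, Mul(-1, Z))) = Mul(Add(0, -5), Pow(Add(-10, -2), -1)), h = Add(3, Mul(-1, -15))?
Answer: Rational(76675, 252) ≈ 304.27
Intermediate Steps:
h = 18 (h = Add(3, 15) = 18)
Z = Rational(211, 36) (Z = Add(6, Mul(Rational(-1, 3), Mul(Add(0, -5), Pow(Add(-10, -2), -1)))) = Add(6, Mul(Rational(-1, 3), Mul(-5, Pow(-12, -1)))) = Add(6, Mul(Rational(-1, 3), Mul(-5, Rational(-1, 12)))) = Add(6, Mul(Rational(-1, 3), Rational(5, 12))) = Add(6, Rational(-5, 36)) = Rational(211, 36) ≈ 5.8611)
Function('S')(M, x) = Add(Rational(211, 252), Mul(Rational(-18, 7), M), Mul(Rational(-1, 7), Pow(x, 2))) (Function('S')(M, x) = Mul(Rational(-1, 7), Add(Add(Mul(18, M), Mul(x, x)), Mul(-1, Rational(211, 36)))) = Mul(Rational(-1, 7), Add(Add(Mul(18, M), Pow(x, 2)), Rational(-211, 36))) = Mul(Rational(-1, 7), Add(Add(Pow(x, 2), Mul(18, M)), Rational(-211, 36))) = Mul(Rational(-1, 7), Add(Rational(-211, 36), Pow(x, 2), Mul(18, M))) = Add(Rational(211, 252), Mul(Rational(-18, 7), M), Mul(Rational(-1, 7), Pow(x, 2))))
Add(189, Function('S')(-57, -15)) = Add(189, Add(Rational(211, 252), Mul(Rational(-18, 7), -57), Mul(Rational(-1, 7), Pow(-15, 2)))) = Add(189, Add(Rational(211, 252), Rational(1026, 7), Mul(Rational(-1, 7), 225))) = Add(189, Add(Rational(211, 252), Rational(1026, 7), Rational(-225, 7))) = Add(189, Rational(29047, 252)) = Rational(76675, 252)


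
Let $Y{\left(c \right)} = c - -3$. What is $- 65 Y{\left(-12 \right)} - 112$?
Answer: $473$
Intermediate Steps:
$Y{\left(c \right)} = 3 + c$ ($Y{\left(c \right)} = c + 3 = 3 + c$)
$- 65 Y{\left(-12 \right)} - 112 = - 65 \left(3 - 12\right) - 112 = \left(-65\right) \left(-9\right) - 112 = 585 - 112 = 473$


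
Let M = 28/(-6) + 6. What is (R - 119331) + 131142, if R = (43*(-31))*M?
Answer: 30101/3 ≈ 10034.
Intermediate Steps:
M = 4/3 (M = 28*(-⅙) + 6 = -14/3 + 6 = 4/3 ≈ 1.3333)
R = -5332/3 (R = (43*(-31))*(4/3) = -1333*4/3 = -5332/3 ≈ -1777.3)
(R - 119331) + 131142 = (-5332/3 - 119331) + 131142 = -363325/3 + 131142 = 30101/3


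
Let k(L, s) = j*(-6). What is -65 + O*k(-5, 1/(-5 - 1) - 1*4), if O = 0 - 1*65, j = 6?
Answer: 2275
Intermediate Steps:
O = -65 (O = 0 - 65 = -65)
k(L, s) = -36 (k(L, s) = 6*(-6) = -36)
-65 + O*k(-5, 1/(-5 - 1) - 1*4) = -65 - 65*(-36) = -65 + 2340 = 2275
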